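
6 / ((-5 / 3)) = -18 / 5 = -3.60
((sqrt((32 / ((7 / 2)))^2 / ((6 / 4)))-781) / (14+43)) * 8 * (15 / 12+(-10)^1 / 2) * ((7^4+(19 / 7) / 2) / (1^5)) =131336865 / 133-3587520 * sqrt(6) / 931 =978056.35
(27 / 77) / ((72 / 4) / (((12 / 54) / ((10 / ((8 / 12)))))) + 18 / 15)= 45 / 156079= 0.00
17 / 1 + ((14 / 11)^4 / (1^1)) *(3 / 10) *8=1705477 / 73205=23.30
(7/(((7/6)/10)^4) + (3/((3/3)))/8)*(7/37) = 103681029/14504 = 7148.44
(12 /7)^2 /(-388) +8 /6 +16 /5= 322664 /71295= 4.53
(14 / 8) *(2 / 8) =7 / 16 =0.44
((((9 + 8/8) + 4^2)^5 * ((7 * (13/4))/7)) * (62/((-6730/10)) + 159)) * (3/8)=1548609265515/673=2301053886.35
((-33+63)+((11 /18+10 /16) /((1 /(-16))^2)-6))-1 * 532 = -1724 /9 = -191.56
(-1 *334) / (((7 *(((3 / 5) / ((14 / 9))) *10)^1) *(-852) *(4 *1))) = 167 / 46008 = 0.00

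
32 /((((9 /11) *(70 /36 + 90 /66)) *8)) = 968 /655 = 1.48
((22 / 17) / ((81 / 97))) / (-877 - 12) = -2134 / 1224153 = -0.00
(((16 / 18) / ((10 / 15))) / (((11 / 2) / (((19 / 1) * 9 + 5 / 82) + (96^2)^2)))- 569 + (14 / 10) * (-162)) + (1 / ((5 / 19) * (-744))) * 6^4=78507605971 / 3813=20589458.69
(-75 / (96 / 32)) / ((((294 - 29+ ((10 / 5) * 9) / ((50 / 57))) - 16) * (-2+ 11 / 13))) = 1625 / 20214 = 0.08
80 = 80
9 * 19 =171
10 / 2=5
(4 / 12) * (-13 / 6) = -13 / 18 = -0.72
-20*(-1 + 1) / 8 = 0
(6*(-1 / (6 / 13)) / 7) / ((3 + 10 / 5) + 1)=-13 / 42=-0.31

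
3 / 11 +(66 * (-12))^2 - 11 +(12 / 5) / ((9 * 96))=627253.28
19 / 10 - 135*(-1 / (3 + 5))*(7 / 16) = 5941 / 640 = 9.28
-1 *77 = -77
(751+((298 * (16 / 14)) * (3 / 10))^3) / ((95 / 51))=2333825591151 / 4073125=572981.58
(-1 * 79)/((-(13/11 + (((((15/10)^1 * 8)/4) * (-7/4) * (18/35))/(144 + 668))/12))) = 28225120/422141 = 66.86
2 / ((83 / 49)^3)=235298 / 571787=0.41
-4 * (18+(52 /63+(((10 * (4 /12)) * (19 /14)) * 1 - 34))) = 2684 /63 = 42.60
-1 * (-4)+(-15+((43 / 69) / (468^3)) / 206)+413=585706337738539 / 1456980939648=402.00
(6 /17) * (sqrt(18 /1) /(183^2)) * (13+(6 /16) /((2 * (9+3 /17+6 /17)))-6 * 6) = -0.00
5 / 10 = 1 / 2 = 0.50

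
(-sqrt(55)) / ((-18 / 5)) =5* sqrt(55) / 18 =2.06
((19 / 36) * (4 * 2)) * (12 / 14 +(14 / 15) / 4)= 4.60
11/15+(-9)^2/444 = 2033/2220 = 0.92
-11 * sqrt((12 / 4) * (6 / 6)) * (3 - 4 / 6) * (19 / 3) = -1463 * sqrt(3) / 9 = -281.55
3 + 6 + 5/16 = 149/16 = 9.31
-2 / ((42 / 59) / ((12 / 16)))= -59 / 28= -2.11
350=350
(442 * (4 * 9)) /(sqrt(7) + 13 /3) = 310284 /53-71604 * sqrt(7) /53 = 2279.96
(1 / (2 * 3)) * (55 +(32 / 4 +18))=27 / 2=13.50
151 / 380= 0.40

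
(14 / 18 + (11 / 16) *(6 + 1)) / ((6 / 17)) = 13685 / 864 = 15.84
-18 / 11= -1.64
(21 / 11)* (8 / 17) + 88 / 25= 20656 / 4675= 4.42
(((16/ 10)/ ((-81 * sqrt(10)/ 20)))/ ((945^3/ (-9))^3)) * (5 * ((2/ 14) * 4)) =64 * sqrt(10)/ 467457150248584328724609375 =0.00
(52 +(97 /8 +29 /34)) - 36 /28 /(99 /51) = 673513 /10472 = 64.32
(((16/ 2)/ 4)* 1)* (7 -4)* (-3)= -18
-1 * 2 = -2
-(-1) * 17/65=17/65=0.26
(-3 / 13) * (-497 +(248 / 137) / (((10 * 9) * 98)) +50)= 135031933 / 1309035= 103.15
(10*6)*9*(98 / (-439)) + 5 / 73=-3860965 / 32047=-120.48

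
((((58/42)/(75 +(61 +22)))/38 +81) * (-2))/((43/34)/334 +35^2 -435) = -57988465774/282783811443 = -0.21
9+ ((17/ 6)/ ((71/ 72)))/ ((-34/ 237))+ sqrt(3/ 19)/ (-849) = -783/ 71- sqrt(57)/ 16131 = -11.03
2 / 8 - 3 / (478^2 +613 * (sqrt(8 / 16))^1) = 1839 * sqrt(2) / 104409500743 +104404017127 / 417638002972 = 0.25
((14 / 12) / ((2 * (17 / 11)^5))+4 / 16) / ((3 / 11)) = 14814052 / 12778713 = 1.16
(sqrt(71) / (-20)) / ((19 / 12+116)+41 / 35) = -21* sqrt(71) / 49877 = -0.00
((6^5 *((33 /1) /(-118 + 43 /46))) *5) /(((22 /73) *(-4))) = 3263976 /359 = 9091.86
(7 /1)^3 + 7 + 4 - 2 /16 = 2831 /8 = 353.88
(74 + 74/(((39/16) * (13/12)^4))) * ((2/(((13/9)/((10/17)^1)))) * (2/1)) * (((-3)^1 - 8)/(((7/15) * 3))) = -1229.23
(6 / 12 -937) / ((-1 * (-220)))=-1873 / 440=-4.26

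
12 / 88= 0.14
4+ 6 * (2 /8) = 11 /2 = 5.50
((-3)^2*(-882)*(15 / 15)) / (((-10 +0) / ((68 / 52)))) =67473 / 65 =1038.05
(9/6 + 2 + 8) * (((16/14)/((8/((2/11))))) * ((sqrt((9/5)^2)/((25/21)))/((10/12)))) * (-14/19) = -52164/130625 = -0.40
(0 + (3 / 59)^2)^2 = 81 / 12117361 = 0.00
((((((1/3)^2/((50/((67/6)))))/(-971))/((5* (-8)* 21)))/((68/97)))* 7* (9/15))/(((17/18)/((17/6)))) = 6499/11885040000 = 0.00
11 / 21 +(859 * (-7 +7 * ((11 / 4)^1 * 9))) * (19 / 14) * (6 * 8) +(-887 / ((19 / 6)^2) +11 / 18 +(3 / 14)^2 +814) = 5924631290251 / 636804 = 9303696.73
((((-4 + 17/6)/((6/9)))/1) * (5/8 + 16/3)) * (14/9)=-7007/432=-16.22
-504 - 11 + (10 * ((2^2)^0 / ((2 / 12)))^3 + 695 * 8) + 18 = 7223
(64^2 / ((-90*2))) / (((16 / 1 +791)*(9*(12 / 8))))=-2048 / 980505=-0.00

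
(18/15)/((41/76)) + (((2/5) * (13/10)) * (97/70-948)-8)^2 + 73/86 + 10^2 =1351646415945293/5399187500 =250342.56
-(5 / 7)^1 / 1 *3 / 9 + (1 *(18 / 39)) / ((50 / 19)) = -428 / 6825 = -0.06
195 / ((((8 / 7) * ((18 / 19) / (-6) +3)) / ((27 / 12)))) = 135.08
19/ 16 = 1.19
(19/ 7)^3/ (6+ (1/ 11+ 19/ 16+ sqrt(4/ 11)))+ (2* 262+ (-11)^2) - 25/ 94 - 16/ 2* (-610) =41491543310893/ 7506384382 - 38629888* sqrt(11)/ 558986071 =5527.27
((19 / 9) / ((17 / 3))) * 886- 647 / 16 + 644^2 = 415025.64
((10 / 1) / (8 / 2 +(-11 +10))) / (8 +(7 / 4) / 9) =24 / 59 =0.41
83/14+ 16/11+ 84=14073/154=91.38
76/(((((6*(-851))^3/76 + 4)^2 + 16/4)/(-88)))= -301796/138444239881526531641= -0.00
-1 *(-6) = 6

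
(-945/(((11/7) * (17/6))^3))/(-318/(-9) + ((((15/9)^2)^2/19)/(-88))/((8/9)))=-766224023040/2528259784039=-0.30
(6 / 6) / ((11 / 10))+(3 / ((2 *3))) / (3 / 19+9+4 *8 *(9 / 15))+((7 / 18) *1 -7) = -1010707 / 177804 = -5.68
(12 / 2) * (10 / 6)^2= 50 / 3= 16.67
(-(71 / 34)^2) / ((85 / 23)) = -115943 / 98260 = -1.18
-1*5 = -5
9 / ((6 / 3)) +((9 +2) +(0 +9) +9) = 67 / 2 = 33.50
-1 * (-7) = 7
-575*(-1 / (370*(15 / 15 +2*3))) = 115 / 518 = 0.22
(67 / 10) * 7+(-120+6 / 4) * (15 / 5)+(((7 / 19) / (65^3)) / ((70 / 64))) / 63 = -507224410843 / 1643630625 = -308.60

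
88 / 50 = 44 / 25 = 1.76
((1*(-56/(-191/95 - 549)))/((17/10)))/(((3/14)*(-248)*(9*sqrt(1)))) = -6650/53202231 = -0.00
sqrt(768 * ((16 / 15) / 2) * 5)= 32 * sqrt(2)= 45.25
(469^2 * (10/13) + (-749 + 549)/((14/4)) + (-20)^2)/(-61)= -15428470/5551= -2779.40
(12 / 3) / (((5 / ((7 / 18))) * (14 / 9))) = 1 / 5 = 0.20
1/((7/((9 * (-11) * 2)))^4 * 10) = 768476808/12005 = 64013.06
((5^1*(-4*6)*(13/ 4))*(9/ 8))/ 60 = -117/ 16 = -7.31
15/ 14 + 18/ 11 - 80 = -11903/ 154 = -77.29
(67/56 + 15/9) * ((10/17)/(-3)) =-2405/4284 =-0.56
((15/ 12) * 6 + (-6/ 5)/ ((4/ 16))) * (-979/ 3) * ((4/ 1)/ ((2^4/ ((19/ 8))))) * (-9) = 1506681/ 320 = 4708.38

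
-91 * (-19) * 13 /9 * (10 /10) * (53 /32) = 1191281 /288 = 4136.39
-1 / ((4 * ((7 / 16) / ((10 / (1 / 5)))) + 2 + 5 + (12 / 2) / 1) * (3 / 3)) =-200 / 2607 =-0.08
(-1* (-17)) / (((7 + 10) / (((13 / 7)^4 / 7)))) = 28561 / 16807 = 1.70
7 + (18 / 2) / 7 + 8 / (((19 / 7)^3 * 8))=400223 / 48013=8.34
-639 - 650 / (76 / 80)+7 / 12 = -301559 / 228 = -1322.63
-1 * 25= -25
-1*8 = -8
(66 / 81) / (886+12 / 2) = 0.00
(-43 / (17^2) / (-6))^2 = 1849 / 3006756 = 0.00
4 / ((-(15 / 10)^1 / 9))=-24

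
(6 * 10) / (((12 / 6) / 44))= 1320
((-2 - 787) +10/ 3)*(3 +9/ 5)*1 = -18856/ 5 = -3771.20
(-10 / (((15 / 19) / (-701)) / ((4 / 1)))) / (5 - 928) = -38.48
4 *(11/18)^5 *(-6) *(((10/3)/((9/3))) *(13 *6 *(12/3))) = -41873260/59049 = -709.13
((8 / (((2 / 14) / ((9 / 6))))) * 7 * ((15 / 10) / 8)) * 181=79821 / 4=19955.25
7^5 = 16807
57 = 57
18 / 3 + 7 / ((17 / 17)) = 13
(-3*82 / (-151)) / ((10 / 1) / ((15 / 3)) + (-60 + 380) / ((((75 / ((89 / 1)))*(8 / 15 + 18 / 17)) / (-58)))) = -861 / 7309759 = -0.00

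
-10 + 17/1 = 7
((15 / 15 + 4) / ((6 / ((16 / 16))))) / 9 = 5 / 54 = 0.09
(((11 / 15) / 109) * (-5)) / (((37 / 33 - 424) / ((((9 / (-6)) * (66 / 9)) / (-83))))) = 0.00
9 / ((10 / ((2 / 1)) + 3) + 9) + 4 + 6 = 179 / 17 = 10.53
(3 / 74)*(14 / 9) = 7 / 111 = 0.06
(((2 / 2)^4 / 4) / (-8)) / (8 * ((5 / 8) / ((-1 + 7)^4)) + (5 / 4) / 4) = -81 / 820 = -0.10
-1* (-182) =182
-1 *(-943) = 943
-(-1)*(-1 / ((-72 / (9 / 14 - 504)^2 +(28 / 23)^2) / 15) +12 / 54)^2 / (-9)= -148535861967670566062881 / 13637198402363053598976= -10.89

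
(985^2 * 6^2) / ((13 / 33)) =1152627300 / 13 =88663638.46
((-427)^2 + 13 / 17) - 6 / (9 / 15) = 3099436 / 17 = 182319.76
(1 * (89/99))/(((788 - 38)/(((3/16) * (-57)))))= -1691/132000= -0.01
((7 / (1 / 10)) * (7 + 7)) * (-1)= -980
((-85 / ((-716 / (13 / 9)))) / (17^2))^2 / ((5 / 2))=845 / 6000382152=0.00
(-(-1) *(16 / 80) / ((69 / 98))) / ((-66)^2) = 49 / 751410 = 0.00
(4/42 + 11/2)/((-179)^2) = 235/1345722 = 0.00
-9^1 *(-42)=378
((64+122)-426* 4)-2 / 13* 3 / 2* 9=-19761 / 13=-1520.08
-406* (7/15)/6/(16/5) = -1421/144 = -9.87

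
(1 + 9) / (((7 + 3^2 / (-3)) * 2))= 5 / 4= 1.25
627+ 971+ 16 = 1614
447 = 447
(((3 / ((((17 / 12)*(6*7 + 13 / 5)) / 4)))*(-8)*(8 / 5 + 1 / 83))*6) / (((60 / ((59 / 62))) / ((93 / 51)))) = -50976 / 119935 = -0.43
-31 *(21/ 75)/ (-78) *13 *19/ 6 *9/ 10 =4123/ 1000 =4.12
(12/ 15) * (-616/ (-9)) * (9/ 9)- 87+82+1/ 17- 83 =-25387/ 765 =-33.19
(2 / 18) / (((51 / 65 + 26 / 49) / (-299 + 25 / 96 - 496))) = -242999575 / 3619296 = -67.14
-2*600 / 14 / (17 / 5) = -3000 / 119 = -25.21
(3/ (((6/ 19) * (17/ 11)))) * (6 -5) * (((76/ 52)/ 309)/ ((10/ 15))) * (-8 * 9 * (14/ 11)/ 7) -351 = -8002809/ 22763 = -351.57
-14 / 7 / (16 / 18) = -2.25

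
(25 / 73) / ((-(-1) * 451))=25 / 32923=0.00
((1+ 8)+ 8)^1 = 17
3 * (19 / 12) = 19 / 4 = 4.75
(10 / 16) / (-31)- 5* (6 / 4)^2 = -2795 / 248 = -11.27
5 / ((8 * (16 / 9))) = 45 / 128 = 0.35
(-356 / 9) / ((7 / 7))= -356 / 9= -39.56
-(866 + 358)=-1224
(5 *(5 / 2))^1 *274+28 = 3453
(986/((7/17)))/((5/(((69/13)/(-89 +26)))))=-385526/9555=-40.35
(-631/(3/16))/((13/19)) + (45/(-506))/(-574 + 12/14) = -389416519043/79172808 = -4918.56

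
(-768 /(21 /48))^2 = 150994944 /49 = 3081529.47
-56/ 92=-14/ 23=-0.61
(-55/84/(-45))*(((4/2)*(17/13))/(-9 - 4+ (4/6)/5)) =-935/316134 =-0.00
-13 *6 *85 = -6630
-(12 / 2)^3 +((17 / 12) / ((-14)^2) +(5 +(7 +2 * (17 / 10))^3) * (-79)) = -89475.25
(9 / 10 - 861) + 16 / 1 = -8441 / 10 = -844.10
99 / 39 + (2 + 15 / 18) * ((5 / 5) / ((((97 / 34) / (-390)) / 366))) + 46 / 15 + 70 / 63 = -8043731587 / 56745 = -141752.25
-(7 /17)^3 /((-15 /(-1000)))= -68600 /14739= -4.65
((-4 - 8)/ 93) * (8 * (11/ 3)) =-352/ 93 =-3.78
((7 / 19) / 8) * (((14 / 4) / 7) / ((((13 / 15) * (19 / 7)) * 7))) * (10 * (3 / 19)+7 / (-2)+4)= 8295 / 2853344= 0.00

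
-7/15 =-0.47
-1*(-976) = 976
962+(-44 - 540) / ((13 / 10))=6666 / 13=512.77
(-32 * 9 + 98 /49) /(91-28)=-4.54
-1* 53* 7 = -371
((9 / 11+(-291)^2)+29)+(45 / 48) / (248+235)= 2400365799 / 28336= 84710.82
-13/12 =-1.08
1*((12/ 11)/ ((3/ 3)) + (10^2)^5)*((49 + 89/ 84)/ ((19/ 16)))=264314285743120/ 627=421553884757.77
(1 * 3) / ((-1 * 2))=-1.50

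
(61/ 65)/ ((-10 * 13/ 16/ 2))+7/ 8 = 21767/ 33800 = 0.64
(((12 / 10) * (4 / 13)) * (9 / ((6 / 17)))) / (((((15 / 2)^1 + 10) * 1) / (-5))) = -1224 / 455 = -2.69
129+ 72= 201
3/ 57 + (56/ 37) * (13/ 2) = 6953/ 703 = 9.89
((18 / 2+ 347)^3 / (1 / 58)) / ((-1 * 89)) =-29402752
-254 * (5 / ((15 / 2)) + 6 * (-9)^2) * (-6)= 741680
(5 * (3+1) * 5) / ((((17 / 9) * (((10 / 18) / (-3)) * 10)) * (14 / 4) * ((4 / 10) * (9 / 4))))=-1080 / 119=-9.08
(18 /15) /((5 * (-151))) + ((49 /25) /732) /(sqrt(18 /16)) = -6 /3775 + 49 * sqrt(2) /27450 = 0.00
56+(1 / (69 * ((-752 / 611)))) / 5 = 309107 / 5520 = 56.00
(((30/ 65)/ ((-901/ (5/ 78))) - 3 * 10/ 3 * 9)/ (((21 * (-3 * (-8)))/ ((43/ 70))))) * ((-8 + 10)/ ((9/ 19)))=-319895533/ 690692184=-0.46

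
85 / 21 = 4.05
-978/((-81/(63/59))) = 2282/177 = 12.89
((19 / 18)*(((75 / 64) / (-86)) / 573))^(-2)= 358070543253504 / 225625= 1587016258.19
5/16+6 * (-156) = -14971/16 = -935.69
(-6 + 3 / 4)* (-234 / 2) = 2457 / 4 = 614.25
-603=-603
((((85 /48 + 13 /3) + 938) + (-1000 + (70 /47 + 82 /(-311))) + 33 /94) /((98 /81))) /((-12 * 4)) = 343000179 /366711296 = 0.94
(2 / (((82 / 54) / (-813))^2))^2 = 928703816626611204 / 2825761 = 328656180273.78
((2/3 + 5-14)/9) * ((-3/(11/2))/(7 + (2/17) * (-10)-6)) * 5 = -4250/297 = -14.31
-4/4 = -1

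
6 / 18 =1 / 3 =0.33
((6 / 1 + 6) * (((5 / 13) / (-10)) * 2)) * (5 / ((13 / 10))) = -600 / 169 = -3.55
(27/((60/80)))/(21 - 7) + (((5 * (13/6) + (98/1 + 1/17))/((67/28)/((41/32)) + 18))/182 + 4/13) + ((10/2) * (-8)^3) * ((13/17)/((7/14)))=-414133482835/105851928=-3912.38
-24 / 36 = -2 / 3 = -0.67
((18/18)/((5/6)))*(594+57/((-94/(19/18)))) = 66931/94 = 712.03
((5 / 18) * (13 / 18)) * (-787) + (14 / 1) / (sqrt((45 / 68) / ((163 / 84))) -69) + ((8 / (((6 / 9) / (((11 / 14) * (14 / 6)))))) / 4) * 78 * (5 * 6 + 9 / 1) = 3935273383105 / 237452148 -7 * sqrt(290955) / 2198631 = 16572.91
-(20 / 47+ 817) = -38419 / 47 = -817.43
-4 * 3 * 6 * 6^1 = -432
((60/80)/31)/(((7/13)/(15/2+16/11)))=7683/19096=0.40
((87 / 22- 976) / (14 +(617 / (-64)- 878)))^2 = 2770969600 / 2238330721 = 1.24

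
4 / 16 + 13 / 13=5 / 4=1.25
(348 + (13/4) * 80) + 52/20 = 3053/5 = 610.60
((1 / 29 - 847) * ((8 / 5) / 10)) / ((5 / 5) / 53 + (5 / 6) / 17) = -531128688 / 266075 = -1996.16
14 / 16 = 7 / 8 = 0.88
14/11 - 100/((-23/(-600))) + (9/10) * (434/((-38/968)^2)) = 114557279114/456665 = 250856.27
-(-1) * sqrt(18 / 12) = sqrt(6) / 2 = 1.22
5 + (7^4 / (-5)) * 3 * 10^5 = -144059995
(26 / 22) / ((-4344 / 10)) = -65 / 23892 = -0.00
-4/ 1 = -4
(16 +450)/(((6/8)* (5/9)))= 5592/5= 1118.40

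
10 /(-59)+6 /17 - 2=-1822 /1003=-1.82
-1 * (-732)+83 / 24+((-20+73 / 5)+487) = 146047 / 120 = 1217.06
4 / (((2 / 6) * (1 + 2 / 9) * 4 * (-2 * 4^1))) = -27 / 88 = -0.31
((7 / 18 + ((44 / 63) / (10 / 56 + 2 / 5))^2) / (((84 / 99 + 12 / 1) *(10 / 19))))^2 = 168172075064124769 / 2256624548907033600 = 0.07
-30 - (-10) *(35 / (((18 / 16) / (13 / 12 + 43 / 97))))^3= 19246166680910230 / 17964142659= 1071365.72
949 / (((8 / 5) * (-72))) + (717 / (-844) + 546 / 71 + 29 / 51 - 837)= -122904389165 / 146693952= -837.83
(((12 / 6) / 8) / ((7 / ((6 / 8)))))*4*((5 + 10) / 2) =45 / 56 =0.80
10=10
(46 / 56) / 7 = 23 / 196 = 0.12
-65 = -65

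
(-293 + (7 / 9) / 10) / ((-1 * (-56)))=-26363 / 5040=-5.23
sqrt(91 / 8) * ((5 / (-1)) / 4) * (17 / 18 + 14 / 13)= -2365 * sqrt(182) / 3744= -8.52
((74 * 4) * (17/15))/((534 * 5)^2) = 1258/26733375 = 0.00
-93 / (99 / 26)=-806 / 33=-24.42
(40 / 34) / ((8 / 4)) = 10 / 17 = 0.59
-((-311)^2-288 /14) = -676903 /7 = -96700.43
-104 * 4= -416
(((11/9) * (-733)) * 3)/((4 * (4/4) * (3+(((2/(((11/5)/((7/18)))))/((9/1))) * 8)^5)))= -1509259524580410471/6745485521985412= -223.74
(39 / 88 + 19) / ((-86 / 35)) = -59885 / 7568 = -7.91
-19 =-19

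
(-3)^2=9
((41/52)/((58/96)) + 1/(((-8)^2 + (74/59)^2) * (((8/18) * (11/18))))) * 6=7730956611/946594220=8.17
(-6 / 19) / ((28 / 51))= -0.58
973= 973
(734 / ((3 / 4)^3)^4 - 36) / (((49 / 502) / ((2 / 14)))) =6172263023336 / 182284263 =33860.65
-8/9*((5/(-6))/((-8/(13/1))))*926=-30095/27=-1114.63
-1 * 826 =-826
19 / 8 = 2.38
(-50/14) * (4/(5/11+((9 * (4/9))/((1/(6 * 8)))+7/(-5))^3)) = -0.00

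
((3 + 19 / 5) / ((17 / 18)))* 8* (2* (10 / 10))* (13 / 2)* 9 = 33696 / 5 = 6739.20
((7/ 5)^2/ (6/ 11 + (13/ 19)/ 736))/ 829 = 7537376/ 1741874075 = 0.00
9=9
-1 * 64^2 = -4096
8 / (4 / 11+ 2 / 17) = 748 / 45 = 16.62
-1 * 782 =-782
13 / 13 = 1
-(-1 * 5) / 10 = 1 / 2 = 0.50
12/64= 3/16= 0.19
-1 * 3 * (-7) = 21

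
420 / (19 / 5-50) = -100 / 11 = -9.09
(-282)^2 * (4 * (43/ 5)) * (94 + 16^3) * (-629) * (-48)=346068894002688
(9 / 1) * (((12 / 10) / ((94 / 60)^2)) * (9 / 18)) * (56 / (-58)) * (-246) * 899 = 1037746080 / 2209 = 469780.93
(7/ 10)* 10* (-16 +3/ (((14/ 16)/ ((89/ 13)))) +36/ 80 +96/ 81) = 447553/ 7020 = 63.75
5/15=1/3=0.33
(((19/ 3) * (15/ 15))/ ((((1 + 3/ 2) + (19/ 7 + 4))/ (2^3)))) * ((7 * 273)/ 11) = 1355536/ 1419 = 955.28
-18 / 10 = -9 / 5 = -1.80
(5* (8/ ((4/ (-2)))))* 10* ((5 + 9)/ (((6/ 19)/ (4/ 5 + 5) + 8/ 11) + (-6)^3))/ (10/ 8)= 6788320/ 652219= 10.41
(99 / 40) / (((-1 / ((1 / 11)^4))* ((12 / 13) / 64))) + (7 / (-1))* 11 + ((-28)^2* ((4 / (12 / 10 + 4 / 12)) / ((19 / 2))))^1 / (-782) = -87884609971 / 1137119885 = -77.29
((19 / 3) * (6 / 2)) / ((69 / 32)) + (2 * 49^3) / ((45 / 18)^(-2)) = 202945741 / 138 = 1470621.31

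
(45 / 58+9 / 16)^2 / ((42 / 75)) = 9641025 / 3014144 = 3.20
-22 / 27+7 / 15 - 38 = -38.35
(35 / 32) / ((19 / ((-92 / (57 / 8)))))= -805 / 1083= -0.74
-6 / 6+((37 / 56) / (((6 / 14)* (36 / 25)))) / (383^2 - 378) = -126411779 / 126412704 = -1.00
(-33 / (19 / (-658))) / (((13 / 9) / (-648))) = -126636048 / 247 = -512696.55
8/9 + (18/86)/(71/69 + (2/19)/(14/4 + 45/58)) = 36043658/33142293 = 1.09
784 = 784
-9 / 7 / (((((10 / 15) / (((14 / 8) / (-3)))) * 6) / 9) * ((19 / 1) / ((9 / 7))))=243 / 2128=0.11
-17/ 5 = -3.40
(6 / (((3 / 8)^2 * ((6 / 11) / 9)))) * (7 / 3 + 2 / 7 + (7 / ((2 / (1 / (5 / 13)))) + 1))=940192 / 105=8954.21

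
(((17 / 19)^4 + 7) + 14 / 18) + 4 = 14565715 / 1172889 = 12.42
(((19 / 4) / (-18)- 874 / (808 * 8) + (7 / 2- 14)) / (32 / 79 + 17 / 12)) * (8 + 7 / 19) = -1327417171 / 26512904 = -50.07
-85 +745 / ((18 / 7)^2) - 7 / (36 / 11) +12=3040 / 81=37.53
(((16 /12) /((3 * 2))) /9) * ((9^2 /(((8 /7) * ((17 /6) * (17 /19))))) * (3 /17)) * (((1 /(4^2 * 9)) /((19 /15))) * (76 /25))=399 /196520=0.00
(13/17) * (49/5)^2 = 31213/425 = 73.44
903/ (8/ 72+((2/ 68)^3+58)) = 319423608/ 20556001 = 15.54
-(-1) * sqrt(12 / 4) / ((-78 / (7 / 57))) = -7 * sqrt(3) / 4446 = -0.00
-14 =-14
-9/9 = -1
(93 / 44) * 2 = 93 / 22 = 4.23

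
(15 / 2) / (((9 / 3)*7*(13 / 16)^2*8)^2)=2560 / 4198467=0.00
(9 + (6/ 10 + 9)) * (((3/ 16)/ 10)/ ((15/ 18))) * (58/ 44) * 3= 72819/ 44000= 1.65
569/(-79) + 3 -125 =-129.20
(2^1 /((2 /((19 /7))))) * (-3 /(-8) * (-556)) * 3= -23769 /14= -1697.79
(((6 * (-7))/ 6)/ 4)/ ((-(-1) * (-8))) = 0.22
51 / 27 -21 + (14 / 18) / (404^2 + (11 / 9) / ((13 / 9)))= -52136111 / 2728053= -19.11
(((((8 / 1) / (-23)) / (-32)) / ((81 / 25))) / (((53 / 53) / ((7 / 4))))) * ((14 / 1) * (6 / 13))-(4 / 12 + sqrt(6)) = -sqrt(6)-9539 / 32292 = -2.74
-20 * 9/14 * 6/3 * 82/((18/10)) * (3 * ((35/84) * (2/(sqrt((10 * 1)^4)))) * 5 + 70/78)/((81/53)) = -17329675/22113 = -783.69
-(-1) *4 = 4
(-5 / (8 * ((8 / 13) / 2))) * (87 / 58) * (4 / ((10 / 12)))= -14.62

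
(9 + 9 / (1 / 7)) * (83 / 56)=747 / 7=106.71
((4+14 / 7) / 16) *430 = 645 / 4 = 161.25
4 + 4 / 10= 22 / 5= 4.40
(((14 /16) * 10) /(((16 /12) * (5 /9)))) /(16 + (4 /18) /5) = 8505 /11552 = 0.74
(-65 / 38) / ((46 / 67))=-4355 / 1748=-2.49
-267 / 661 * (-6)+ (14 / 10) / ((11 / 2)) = 97364 / 36355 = 2.68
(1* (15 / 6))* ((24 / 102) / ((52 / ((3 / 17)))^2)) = 45 / 6642376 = 0.00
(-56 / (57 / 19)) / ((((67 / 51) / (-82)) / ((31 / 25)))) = 2419984 / 1675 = 1444.77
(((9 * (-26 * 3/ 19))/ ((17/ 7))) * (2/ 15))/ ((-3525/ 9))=9828/ 1897625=0.01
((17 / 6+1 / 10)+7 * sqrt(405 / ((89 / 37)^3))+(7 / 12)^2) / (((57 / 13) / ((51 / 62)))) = 7.70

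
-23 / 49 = -0.47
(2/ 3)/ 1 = 2/ 3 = 0.67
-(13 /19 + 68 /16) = -4.93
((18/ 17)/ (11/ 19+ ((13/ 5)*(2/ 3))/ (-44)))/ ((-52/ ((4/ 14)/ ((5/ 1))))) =-11286/ 5233501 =-0.00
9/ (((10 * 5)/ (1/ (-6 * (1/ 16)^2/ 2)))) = -384/ 25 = -15.36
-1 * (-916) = 916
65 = 65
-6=-6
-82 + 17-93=-158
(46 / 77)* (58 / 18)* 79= 105386 / 693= 152.07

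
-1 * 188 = -188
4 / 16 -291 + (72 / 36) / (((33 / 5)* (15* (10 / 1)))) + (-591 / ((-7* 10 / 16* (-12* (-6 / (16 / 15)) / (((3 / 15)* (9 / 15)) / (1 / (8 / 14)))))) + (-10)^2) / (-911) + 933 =7094483848369 / 11048152500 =642.14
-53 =-53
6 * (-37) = -222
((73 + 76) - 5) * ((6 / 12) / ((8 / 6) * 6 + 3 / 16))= 1152 / 131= 8.79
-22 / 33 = -2 / 3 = -0.67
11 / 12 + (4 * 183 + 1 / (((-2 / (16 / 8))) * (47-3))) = 48371 / 66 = 732.89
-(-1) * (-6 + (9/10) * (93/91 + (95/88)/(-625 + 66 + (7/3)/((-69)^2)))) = -129970856055/25574957408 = -5.08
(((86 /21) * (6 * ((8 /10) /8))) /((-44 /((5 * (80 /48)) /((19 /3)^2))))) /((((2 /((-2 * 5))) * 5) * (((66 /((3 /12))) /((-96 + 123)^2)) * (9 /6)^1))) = 52245 /2446136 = 0.02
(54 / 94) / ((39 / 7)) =63 / 611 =0.10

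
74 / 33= 2.24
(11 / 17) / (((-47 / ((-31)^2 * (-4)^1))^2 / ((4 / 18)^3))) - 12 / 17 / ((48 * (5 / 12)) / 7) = 6467770259 / 136880685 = 47.25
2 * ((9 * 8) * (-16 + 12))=-576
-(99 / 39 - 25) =292 / 13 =22.46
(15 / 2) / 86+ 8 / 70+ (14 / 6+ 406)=7378139 / 18060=408.53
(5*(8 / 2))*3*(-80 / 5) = -960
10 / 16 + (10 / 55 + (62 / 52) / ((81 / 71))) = 171607 / 92664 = 1.85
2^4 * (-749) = -11984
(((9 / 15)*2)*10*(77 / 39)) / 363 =28 / 429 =0.07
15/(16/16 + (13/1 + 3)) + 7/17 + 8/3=202/51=3.96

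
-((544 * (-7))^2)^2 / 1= -210275056746496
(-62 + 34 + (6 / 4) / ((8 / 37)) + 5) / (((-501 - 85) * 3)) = 257 / 28128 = 0.01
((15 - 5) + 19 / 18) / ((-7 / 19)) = -3781 / 126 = -30.01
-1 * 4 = -4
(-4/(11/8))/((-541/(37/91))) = 1184/541541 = 0.00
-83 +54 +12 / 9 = -83 / 3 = -27.67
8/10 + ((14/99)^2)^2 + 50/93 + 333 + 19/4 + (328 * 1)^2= 6427570240664501/59556952620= 107923.09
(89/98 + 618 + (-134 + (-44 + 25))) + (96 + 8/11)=606521/1078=562.64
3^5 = 243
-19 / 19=-1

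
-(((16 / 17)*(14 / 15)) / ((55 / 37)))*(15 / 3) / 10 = -4144 / 14025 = -0.30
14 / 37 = 0.38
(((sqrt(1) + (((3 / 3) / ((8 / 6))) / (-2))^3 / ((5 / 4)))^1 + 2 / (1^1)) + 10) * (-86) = -356599 / 320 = -1114.37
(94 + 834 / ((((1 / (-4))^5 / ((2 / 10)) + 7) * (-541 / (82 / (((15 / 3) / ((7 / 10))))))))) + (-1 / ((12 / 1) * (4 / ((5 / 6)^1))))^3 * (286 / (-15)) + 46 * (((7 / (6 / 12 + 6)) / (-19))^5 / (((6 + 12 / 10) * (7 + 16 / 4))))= 13000520204731248733652883899 / 142128589302422613979545600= 91.47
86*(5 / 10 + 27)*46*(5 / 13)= 543950 / 13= 41842.31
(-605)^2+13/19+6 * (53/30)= 366036.28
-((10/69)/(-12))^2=-25/171396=-0.00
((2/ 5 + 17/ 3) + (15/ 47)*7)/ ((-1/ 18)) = -35112/ 235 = -149.41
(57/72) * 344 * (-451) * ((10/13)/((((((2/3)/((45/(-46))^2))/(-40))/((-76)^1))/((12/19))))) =-1790749620000/6877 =-260396920.17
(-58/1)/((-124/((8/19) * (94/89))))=10904/52421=0.21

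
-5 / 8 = -0.62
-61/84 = -0.73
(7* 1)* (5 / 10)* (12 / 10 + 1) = 7.70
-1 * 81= -81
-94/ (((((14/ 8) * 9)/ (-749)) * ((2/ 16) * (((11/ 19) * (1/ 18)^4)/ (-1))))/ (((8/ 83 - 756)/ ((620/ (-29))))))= -6488962108075008/ 28303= -229267643291.35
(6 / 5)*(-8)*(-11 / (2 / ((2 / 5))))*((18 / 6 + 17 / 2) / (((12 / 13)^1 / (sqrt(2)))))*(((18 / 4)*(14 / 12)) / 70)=27.91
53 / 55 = 0.96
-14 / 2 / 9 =-7 / 9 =-0.78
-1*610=-610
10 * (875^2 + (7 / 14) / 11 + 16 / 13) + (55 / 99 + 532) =9854295574 / 1287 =7656795.32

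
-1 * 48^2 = -2304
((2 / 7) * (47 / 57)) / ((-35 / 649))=-61006 / 13965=-4.37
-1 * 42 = -42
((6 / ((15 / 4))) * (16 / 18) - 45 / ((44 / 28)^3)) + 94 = 5020739 / 59895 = 83.83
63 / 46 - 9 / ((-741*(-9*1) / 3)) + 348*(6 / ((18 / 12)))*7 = 110726843 / 11362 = 9745.37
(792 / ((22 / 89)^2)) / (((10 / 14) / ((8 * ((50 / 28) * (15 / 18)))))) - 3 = 2376267 / 11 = 216024.27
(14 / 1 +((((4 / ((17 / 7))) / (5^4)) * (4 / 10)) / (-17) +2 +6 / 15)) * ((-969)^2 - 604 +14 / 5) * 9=625420306782054 / 4515625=138501382.82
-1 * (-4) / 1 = 4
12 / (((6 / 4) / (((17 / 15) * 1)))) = 136 / 15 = 9.07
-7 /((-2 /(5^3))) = 437.50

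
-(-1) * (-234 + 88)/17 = -146/17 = -8.59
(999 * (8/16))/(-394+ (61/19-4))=-18981/15002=-1.27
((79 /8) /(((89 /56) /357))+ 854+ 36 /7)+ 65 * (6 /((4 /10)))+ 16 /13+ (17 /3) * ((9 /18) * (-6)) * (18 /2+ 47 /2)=56710609 /16198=3501.09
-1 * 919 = -919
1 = 1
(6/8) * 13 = 39/4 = 9.75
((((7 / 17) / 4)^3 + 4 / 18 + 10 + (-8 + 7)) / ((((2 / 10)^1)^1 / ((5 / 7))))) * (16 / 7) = 652523575 / 8666532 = 75.29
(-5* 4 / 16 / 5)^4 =1 / 256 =0.00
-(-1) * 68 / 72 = 17 / 18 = 0.94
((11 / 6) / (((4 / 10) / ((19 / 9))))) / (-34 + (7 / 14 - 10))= -1045 / 4698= -0.22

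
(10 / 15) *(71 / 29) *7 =11.43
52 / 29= 1.79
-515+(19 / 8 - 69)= -4653 / 8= -581.62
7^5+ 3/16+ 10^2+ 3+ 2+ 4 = 16916.19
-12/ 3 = -4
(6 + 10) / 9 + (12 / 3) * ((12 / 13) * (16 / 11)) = 9200 / 1287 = 7.15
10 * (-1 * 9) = -90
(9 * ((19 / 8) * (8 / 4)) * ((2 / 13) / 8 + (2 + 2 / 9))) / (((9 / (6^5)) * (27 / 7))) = 279034 / 13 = 21464.15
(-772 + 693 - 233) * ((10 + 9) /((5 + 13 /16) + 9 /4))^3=-2921824256 /715563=-4083.25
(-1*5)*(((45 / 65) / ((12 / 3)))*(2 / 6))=-15 / 52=-0.29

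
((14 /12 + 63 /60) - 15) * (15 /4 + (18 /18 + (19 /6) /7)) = -335179 /5040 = -66.50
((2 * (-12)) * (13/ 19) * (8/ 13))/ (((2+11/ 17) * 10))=-0.38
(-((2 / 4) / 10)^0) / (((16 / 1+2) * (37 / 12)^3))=-96 / 50653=-0.00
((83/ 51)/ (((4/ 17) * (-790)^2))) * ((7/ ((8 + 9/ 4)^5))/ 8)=4648/ 54229391283075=0.00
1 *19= 19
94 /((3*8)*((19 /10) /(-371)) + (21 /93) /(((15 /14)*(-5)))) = -40541025 /71189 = -569.48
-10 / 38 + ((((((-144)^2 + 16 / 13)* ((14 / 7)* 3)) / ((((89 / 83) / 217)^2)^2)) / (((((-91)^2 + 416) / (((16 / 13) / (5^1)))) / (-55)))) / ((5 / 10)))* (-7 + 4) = 1138394876968040582568403177 / 584048008632049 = 1949146063581.96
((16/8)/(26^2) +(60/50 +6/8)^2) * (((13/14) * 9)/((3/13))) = 771747/5600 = 137.81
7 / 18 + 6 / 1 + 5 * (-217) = -19415 / 18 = -1078.61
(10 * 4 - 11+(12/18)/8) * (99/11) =1047/4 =261.75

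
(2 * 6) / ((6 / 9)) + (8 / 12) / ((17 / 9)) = 312 / 17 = 18.35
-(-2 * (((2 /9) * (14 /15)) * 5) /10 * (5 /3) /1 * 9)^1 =28 /9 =3.11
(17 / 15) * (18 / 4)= 5.10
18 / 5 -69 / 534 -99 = -95.53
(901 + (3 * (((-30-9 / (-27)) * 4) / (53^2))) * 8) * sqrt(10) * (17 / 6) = 14325679 * sqrt(10) / 5618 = 8063.68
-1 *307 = -307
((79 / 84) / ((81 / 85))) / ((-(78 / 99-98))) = 73865 / 7275744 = 0.01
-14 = -14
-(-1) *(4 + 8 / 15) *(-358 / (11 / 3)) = -24344 / 55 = -442.62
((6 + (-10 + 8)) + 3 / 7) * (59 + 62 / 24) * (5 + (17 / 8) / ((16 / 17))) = 21282461 / 10752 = 1979.40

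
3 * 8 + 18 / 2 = 33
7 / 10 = 0.70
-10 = -10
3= 3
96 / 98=48 / 49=0.98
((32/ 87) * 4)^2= 16384/ 7569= 2.16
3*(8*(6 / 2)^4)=1944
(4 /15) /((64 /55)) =11 /48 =0.23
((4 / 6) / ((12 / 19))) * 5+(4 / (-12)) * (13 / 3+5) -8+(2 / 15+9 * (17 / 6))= 99 / 5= 19.80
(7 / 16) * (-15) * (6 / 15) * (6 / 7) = -9 / 4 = -2.25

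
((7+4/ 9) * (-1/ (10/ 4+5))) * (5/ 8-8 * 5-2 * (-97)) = -82879/ 540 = -153.48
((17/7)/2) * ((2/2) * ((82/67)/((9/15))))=3485/1407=2.48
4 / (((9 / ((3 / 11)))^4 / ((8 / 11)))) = 32 / 13045131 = 0.00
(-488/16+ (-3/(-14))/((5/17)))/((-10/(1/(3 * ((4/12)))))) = 521/175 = 2.98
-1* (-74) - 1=73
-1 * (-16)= 16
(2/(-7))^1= -2/7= -0.29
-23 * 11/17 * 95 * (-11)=264385/17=15552.06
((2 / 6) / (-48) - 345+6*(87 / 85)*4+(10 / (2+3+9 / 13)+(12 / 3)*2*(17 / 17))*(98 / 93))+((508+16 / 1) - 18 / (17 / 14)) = 2794034969 / 14039280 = 199.02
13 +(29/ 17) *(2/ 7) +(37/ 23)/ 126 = 665099/ 49266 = 13.50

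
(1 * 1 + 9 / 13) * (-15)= -330 / 13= -25.38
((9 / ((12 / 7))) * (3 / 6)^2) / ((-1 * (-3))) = 7 / 16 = 0.44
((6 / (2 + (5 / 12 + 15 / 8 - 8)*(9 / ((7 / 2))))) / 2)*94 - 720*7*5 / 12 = -753396 / 355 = -2122.24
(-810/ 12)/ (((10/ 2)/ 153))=-4131/ 2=-2065.50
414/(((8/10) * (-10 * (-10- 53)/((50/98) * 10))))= 2875/686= 4.19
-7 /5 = -1.40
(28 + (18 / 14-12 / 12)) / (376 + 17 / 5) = 990 / 13279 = 0.07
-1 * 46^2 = -2116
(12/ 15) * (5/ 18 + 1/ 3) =22/ 45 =0.49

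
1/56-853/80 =-5961/560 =-10.64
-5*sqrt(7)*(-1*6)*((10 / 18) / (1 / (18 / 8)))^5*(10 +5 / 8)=3984375*sqrt(7) / 4096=2573.65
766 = 766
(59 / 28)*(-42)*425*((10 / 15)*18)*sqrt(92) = -902700*sqrt(23) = -4329197.12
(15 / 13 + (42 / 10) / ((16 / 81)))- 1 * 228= -213807 / 1040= -205.58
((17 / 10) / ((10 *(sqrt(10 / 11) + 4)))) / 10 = 187 / 41500 - 17 *sqrt(110) / 166000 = 0.00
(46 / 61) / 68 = 23 / 2074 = 0.01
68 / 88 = 17 / 22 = 0.77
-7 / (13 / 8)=-56 / 13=-4.31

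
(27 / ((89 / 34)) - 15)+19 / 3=1.65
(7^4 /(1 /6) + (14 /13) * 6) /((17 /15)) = 2810430 /221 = 12716.88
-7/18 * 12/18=-7/27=-0.26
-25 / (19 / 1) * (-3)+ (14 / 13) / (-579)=564259 / 143013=3.95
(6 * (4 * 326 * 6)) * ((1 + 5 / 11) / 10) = 375552 / 55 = 6828.22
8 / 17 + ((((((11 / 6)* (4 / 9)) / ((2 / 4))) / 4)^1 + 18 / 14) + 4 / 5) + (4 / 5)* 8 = 150428 / 16065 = 9.36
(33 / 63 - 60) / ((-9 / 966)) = 57454 / 9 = 6383.78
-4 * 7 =-28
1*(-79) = -79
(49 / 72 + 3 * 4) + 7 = 1417 / 72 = 19.68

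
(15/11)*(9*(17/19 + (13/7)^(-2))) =513540/35321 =14.54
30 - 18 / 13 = 28.62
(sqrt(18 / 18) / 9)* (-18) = -2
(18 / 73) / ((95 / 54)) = 972 / 6935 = 0.14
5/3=1.67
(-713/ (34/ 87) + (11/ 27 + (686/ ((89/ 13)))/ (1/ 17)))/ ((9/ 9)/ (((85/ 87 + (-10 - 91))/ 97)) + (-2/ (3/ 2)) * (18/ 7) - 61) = 300089744843/ 162737107425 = 1.84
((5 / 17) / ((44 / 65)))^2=105625 / 559504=0.19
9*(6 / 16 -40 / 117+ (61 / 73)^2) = 6.58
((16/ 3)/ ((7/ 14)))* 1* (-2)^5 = -341.33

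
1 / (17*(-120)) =-1 / 2040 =-0.00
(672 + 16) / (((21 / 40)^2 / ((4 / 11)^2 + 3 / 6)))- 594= 984.14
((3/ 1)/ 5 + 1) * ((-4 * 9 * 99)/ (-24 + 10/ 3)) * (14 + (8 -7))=128304/ 31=4138.84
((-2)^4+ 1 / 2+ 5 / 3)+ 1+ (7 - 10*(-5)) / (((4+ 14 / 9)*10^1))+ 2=33289 / 1500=22.19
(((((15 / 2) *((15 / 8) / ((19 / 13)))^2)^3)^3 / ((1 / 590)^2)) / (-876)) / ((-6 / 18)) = 556017381286440592645750742244627021811902523040771484375 / 70109586243696153867538581137628912674668544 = 7930689811144.54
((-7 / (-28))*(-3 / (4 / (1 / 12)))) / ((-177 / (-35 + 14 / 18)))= -77 / 25488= -0.00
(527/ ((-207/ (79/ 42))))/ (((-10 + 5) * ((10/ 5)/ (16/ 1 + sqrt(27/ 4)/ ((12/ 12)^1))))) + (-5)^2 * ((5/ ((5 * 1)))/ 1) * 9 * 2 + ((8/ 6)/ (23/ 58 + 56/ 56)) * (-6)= 41633 * sqrt(3)/ 57960 + 29468326/ 65205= 453.18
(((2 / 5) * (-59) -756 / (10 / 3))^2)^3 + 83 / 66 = 254196700337267141099 / 1031250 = 246493770024016.62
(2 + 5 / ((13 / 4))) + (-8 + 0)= -58 / 13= -4.46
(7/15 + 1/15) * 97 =776/15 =51.73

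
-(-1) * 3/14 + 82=1151/14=82.21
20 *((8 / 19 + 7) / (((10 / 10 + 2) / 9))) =445.26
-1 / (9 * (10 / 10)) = -1 / 9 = -0.11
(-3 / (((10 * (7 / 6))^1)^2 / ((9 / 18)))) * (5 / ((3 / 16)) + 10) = -99 / 245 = -0.40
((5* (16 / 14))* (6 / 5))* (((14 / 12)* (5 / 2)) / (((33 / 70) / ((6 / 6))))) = 1400 / 33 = 42.42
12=12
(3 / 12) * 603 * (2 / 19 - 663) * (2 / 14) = -7594785 / 532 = -14275.91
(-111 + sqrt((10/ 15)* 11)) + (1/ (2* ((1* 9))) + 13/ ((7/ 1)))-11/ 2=-7219/ 63 + sqrt(66)/ 3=-111.88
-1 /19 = -0.05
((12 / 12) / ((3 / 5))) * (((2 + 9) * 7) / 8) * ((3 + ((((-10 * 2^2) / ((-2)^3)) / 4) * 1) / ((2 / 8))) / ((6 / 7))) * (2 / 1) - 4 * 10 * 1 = 2335 / 9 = 259.44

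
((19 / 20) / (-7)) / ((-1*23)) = 19 / 3220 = 0.01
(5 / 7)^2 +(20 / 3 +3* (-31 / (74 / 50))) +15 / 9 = -293675 / 5439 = -53.99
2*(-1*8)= -16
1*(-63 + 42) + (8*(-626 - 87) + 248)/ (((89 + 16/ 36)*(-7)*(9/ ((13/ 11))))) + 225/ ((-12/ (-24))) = 430.14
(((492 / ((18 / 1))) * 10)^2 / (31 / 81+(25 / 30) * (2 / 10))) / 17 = 12103200 / 1513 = 7999.47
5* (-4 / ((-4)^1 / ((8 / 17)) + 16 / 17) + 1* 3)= 4535 / 257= 17.65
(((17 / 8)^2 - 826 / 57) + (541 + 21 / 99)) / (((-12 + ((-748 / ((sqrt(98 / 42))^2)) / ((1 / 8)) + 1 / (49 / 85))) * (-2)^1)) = 1044555491 / 10125658752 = 0.10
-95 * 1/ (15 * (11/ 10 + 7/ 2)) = -95/ 69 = -1.38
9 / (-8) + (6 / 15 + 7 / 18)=-121 / 360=-0.34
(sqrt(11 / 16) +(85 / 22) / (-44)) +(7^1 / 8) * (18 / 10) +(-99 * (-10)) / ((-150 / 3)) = -44317 / 2420 +sqrt(11) / 4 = -17.48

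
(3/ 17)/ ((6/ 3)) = 3/ 34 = 0.09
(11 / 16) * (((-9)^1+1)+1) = -77 / 16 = -4.81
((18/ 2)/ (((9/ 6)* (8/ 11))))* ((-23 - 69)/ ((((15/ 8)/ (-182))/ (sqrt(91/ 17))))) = 368368* sqrt(1547)/ 85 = 170454.37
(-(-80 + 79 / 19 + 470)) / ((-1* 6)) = 7489 / 114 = 65.69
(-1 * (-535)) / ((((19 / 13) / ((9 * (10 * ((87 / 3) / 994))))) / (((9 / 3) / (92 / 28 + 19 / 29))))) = 31585437 / 43168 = 731.69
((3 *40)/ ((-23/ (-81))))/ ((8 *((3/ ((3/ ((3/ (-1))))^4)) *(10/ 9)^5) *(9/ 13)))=6908733/ 460000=15.02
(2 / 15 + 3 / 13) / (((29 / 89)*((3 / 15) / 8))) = 50552 / 1131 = 44.70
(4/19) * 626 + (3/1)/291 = 242907/1843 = 131.80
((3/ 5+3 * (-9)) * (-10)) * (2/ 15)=176/ 5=35.20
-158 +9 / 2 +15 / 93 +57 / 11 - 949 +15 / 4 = -1491407 / 1364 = -1093.41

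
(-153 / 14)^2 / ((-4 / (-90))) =2687.26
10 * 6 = 60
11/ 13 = 0.85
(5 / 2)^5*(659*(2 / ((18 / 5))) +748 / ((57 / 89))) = 819753125 / 5472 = 149808.69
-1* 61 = -61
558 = 558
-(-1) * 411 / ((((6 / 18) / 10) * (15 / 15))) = 12330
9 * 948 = 8532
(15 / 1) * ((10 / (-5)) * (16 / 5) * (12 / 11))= -1152 / 11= -104.73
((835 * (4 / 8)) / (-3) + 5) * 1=-805 / 6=-134.17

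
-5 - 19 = -24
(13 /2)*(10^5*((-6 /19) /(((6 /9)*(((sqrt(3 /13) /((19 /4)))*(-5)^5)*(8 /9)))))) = 351*sqrt(39) /2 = 1096.00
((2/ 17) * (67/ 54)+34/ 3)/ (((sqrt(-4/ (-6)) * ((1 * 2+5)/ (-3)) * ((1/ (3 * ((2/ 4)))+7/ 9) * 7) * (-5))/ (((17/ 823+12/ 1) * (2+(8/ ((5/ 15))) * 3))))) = 148359233 * sqrt(6)/ 3427795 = 106.02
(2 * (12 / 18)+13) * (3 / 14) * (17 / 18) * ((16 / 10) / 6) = 731 / 945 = 0.77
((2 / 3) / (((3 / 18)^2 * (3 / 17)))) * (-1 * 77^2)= -806344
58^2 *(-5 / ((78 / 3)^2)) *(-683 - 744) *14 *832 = 5376479360 / 13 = 413575335.38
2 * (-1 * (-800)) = 1600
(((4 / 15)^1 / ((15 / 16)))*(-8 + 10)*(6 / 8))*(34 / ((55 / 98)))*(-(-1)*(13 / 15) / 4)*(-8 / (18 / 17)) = -23563904 / 556875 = -42.31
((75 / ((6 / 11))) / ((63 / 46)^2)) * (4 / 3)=1163800 / 11907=97.74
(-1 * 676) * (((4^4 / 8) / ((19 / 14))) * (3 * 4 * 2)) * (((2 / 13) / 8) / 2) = -69888 / 19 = -3678.32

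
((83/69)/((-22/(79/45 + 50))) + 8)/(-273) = -353173/18648630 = -0.02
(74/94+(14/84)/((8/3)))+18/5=16731/3760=4.45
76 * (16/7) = 1216/7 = 173.71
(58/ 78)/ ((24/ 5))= 145/ 936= 0.15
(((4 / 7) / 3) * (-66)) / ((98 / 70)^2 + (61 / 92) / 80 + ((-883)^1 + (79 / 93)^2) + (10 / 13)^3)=61535600755200 / 4306782097458757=0.01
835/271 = 3.08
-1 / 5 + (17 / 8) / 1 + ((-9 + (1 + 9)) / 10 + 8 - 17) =-279 / 40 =-6.98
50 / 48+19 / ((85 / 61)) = 29941 / 2040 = 14.68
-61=-61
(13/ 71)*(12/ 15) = 52/ 355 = 0.15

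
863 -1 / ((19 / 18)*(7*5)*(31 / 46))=862.96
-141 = -141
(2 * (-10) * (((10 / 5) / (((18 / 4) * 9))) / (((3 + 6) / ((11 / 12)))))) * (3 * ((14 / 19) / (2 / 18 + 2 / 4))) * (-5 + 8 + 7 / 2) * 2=-7280 / 1539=-4.73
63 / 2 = 31.50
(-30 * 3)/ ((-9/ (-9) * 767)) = -90/ 767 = -0.12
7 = 7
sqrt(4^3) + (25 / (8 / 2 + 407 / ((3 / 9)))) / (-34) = 13327 / 1666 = 8.00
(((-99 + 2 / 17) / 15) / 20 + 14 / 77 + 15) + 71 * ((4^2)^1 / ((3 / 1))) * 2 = 43319609 / 56100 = 772.19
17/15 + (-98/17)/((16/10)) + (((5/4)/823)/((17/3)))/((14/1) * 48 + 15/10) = -930838363/376917540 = -2.47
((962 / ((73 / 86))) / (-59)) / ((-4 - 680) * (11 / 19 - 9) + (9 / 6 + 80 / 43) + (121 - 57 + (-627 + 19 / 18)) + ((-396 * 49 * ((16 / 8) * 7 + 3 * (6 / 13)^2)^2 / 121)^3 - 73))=992848014078145767894924 / 2097875692174034322249016702781355727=0.00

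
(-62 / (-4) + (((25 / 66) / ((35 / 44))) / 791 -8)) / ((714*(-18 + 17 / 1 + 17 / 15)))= 0.08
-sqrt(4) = -2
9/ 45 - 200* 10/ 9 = -9991/ 45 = -222.02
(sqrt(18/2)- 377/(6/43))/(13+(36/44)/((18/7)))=-178123/879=-202.64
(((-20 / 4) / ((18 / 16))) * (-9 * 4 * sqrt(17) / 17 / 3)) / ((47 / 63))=3360 * sqrt(17) / 799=17.34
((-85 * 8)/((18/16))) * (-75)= 136000/3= 45333.33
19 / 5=3.80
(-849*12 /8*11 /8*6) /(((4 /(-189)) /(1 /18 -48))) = -1523256273 /64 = -23800879.27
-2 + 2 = 0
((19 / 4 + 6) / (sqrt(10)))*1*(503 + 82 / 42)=113993*sqrt(10) / 210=1716.56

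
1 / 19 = 0.05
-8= -8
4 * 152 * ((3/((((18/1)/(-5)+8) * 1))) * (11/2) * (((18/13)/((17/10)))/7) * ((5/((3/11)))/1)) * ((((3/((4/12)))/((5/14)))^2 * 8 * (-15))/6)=-13651545600/221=-61771699.55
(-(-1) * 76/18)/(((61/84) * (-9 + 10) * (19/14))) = 4.28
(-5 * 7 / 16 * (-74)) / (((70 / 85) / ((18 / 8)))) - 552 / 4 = 19473 / 64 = 304.27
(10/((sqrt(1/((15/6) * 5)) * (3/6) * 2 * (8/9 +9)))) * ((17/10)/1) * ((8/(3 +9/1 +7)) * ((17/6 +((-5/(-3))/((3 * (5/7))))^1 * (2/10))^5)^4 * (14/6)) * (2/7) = 66910537930733145966765131759725440756573820885217 * sqrt(2)/17132176909387722168742500000000000000000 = 5523278840.03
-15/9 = -1.67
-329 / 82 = -4.01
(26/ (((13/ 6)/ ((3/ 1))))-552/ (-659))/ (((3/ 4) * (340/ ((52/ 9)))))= 24752/ 29655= 0.83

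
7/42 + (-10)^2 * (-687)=-412199/6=-68699.83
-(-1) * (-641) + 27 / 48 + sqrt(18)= -10247 / 16 + 3 * sqrt(2)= -636.19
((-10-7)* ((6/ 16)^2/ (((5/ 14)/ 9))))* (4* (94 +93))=-1802493/ 40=-45062.32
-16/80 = -1/5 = -0.20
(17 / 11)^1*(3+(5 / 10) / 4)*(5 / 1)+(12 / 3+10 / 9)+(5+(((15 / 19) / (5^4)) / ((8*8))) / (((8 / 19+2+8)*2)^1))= 34.26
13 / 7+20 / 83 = 1219 / 581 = 2.10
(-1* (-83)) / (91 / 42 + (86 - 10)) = 498 / 469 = 1.06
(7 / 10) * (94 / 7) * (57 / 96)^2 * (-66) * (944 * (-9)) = 1858204.63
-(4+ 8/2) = -8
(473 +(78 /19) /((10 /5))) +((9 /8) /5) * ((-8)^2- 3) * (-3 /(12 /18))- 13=608441 /1520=400.29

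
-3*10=-30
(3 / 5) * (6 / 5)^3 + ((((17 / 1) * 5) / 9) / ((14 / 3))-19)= -418409 / 26250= -15.94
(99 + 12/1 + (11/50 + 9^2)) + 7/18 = 43337/225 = 192.61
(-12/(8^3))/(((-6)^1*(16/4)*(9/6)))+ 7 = 10753/1536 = 7.00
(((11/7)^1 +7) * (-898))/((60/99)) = -88902/7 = -12700.29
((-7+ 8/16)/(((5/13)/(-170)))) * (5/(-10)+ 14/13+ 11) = 66521/2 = 33260.50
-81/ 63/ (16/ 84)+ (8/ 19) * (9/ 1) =-225/ 76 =-2.96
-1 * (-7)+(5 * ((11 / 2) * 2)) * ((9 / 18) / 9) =181 / 18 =10.06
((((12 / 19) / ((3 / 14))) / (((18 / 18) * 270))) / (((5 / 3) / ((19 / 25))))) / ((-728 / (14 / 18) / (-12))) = 14 / 219375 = 0.00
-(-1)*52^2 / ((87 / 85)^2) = 19536400 / 7569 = 2581.11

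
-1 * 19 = -19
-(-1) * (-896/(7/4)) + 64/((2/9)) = -224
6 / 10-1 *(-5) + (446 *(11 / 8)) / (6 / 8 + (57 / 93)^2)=11907821 / 21635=550.40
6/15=2/5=0.40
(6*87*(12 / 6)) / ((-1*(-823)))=1.27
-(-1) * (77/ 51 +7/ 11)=1204/ 561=2.15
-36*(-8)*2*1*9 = 5184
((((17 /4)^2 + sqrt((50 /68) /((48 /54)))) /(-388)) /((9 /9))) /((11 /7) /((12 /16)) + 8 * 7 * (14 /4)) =-0.00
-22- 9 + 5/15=-92/3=-30.67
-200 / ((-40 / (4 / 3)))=6.67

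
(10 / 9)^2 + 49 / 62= 10169 / 5022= 2.02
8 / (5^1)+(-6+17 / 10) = -27 / 10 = -2.70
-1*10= -10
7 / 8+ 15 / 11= 197 / 88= 2.24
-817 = -817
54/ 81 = 2/ 3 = 0.67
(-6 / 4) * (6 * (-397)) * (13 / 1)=46449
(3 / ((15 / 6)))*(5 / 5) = 1.20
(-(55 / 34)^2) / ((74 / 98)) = -148225 / 42772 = -3.47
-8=-8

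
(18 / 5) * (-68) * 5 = -1224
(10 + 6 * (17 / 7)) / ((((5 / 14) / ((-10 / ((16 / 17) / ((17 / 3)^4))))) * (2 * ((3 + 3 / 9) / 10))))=-61053851 / 54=-1130626.87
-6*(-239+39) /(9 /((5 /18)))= 1000 /27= 37.04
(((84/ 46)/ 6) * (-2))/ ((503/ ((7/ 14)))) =-7/ 11569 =-0.00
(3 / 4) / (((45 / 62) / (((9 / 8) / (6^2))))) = 31 / 960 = 0.03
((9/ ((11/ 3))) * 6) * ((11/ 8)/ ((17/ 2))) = 2.38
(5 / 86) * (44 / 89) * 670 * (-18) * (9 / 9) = -1326600 / 3827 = -346.64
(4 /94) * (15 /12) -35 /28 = -225 /188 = -1.20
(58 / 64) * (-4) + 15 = 91 / 8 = 11.38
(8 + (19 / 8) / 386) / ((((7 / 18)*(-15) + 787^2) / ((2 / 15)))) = 24723 / 14344450940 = 0.00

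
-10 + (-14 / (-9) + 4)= -40 / 9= -4.44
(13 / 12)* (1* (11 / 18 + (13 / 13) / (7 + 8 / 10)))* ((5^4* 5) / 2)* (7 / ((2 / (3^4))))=11353125 / 32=354785.16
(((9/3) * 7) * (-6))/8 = -63/4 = -15.75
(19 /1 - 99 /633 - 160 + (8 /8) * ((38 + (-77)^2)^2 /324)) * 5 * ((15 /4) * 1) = 6947244225 /3376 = 2057833.01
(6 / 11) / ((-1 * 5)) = -0.11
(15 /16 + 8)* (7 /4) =1001 /64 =15.64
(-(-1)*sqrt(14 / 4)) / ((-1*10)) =-sqrt(14) / 20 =-0.19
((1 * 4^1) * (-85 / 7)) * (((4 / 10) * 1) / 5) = -136 / 35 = -3.89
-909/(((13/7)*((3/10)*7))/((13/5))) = -606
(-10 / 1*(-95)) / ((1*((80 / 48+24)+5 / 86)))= 245100 / 6637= 36.93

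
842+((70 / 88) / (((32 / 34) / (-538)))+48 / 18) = 411803 / 1056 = 389.96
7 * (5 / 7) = 5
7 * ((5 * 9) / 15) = 21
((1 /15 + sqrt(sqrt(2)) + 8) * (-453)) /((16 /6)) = -54813 /40 - 1359 * 2^(1 /4) /8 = -1572.34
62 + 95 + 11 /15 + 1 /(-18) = 14191 /90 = 157.68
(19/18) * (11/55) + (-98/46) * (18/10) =-7501/2070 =-3.62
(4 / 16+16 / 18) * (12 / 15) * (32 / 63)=1312 / 2835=0.46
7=7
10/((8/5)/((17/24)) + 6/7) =2975/927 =3.21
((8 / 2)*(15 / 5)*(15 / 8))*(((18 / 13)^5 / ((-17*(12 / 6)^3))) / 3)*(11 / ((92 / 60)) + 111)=-4814855460 / 145175563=-33.17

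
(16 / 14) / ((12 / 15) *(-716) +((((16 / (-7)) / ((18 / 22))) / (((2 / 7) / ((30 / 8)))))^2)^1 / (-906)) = -81540 / 40973723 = -0.00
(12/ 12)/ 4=1/ 4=0.25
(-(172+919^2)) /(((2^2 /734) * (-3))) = 310017011 /6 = 51669501.83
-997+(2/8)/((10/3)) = -39877/40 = -996.92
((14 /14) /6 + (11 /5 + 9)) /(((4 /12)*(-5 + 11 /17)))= -5797 /740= -7.83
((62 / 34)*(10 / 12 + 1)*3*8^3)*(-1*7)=-611072 / 17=-35945.41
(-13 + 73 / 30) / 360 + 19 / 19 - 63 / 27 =-14717 / 10800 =-1.36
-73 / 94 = -0.78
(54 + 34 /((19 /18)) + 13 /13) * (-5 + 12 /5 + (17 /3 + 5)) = 200497 /285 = 703.50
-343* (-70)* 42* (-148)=-149246160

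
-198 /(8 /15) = -1485 /4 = -371.25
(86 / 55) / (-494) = -43 / 13585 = -0.00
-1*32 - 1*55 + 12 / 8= -171 / 2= -85.50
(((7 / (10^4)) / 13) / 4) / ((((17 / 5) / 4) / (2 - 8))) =-21 / 221000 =-0.00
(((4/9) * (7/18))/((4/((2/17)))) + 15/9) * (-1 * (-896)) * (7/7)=2062592/1377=1497.89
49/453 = 0.11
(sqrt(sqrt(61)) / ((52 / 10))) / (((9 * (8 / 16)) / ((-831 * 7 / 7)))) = -1385 * 61^(1 / 4) / 39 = -99.25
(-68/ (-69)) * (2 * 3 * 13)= 1768/ 23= 76.87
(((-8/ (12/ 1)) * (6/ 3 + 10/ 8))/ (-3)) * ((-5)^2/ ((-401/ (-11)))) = 0.50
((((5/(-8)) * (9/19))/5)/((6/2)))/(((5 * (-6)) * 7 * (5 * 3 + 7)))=1/234080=0.00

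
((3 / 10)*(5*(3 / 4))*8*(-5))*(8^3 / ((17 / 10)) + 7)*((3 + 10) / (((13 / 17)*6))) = -78585 / 2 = -39292.50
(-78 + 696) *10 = 6180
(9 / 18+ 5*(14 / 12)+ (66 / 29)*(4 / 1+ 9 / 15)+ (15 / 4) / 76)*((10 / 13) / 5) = 2228461 / 859560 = 2.59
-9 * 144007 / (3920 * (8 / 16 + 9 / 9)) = -432021 / 1960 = -220.42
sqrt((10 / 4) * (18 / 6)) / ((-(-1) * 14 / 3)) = 3 * sqrt(30) / 28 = 0.59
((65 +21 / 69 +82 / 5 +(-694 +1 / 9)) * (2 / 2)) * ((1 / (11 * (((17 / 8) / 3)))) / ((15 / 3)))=-460808 / 29325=-15.71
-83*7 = -581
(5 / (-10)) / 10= -1 / 20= -0.05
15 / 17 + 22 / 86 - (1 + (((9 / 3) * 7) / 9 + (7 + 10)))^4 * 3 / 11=-10121062667 / 217107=-46617.86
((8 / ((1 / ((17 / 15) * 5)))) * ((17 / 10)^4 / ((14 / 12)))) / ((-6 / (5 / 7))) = -1419857 / 36750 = -38.64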